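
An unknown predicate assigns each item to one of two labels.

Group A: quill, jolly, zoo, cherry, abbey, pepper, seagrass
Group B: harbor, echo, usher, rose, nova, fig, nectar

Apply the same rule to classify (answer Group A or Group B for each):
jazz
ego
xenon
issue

Group A, Group B, Group B, Group A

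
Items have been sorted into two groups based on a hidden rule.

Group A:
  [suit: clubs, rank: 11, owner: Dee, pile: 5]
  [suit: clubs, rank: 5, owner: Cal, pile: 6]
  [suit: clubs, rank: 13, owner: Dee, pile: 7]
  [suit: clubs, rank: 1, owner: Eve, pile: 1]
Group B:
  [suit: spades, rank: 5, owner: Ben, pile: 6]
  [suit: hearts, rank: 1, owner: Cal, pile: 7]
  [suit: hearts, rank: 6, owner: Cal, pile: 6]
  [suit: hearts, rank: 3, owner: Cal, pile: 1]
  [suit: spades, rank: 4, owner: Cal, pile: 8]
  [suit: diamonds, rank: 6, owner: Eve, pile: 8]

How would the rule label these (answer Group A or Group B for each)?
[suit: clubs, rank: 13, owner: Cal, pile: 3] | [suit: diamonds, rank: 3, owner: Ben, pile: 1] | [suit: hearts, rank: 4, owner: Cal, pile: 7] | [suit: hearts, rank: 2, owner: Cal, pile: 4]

Group A, Group B, Group B, Group B

The distinguishing property — suit is clubs — holds for all the 'Group A' cases and none of the 'Group B' cases.
[suit: clubs, rank: 13, owner: Cal, pile: 3] — suit is clubs, hence Group A.
[suit: diamonds, rank: 3, owner: Ben, pile: 1] — suit is diamonds, hence Group B.
[suit: hearts, rank: 4, owner: Cal, pile: 7] — suit is hearts, hence Group B.
[suit: hearts, rank: 2, owner: Cal, pile: 4] — suit is hearts, hence Group B.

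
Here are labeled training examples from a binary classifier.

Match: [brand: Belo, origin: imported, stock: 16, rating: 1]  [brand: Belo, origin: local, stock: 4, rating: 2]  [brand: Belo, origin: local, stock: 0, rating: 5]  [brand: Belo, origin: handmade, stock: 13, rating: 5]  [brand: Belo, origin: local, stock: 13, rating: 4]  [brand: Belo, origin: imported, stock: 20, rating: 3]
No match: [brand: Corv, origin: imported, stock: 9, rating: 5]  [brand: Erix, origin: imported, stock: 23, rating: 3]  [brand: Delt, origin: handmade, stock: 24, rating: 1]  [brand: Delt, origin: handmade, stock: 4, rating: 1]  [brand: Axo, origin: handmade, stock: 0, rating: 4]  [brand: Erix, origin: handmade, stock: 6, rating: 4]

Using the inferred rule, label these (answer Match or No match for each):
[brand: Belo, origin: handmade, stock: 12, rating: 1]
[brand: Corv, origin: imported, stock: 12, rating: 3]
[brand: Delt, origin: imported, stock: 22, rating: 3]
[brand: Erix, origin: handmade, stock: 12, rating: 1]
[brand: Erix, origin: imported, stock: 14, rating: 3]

Comparing the two groups points to one rule — brand is Belo.
[brand: Belo, origin: handmade, stock: 12, rating: 1]: brand is Belo, fits → Match.
[brand: Corv, origin: imported, stock: 12, rating: 3]: brand is Corv, does not fit → No match.
[brand: Delt, origin: imported, stock: 22, rating: 3]: brand is Delt, does not fit → No match.
[brand: Erix, origin: handmade, stock: 12, rating: 1]: brand is Erix, does not fit → No match.
[brand: Erix, origin: imported, stock: 14, rating: 3]: brand is Erix, does not fit → No match.

Match, No match, No match, No match, No match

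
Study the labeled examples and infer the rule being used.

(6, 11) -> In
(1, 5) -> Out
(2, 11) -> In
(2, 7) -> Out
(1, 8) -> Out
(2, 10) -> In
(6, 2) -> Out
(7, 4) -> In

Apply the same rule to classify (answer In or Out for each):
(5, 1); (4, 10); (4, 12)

The rule appears to be: sum ≥ 11.

Out, In, In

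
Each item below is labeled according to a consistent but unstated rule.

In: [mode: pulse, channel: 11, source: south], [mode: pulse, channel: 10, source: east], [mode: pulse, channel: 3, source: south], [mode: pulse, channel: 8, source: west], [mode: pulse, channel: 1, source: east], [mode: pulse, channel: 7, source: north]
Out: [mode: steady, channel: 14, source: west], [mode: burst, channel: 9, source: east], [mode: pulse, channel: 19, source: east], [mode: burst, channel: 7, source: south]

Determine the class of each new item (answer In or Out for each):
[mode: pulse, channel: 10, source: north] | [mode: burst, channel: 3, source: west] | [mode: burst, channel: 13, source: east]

All 'In' examples share one property — mode is pulse AND channel ≤ 11 — and every 'Out' example lacks it.
[mode: pulse, channel: 10, source: north]: mode is pulse, channel = 10 — satisfies this, so In.
[mode: burst, channel: 3, source: west]: mode is burst, channel = 3 — does not fit, so Out.
[mode: burst, channel: 13, source: east]: mode is burst, channel = 13 — does not fit, so Out.

In, Out, Out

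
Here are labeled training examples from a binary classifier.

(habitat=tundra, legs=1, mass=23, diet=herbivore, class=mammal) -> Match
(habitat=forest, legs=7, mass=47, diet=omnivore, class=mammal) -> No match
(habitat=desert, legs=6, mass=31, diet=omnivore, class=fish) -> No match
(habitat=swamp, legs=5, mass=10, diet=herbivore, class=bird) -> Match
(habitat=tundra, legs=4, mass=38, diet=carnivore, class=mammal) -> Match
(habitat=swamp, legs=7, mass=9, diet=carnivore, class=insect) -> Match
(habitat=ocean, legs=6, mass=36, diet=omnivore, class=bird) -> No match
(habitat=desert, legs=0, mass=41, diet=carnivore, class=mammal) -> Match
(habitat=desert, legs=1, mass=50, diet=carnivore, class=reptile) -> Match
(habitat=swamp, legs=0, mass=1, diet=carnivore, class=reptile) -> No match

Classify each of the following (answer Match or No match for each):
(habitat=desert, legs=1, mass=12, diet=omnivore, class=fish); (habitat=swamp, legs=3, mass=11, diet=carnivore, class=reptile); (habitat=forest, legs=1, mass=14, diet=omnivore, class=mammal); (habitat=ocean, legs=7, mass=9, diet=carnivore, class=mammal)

The common property of the 'Match' items is: diet is not omnivore AND mass ≥ 9. No 'No match' item has it.
(habitat=desert, legs=1, mass=12, diet=omnivore, class=fish): No match (diet is omnivore, mass = 12).
(habitat=swamp, legs=3, mass=11, diet=carnivore, class=reptile): Match (diet is carnivore, mass = 11).
(habitat=forest, legs=1, mass=14, diet=omnivore, class=mammal): No match (diet is omnivore, mass = 14).
(habitat=ocean, legs=7, mass=9, diet=carnivore, class=mammal): Match (diet is carnivore, mass = 9).

No match, Match, No match, Match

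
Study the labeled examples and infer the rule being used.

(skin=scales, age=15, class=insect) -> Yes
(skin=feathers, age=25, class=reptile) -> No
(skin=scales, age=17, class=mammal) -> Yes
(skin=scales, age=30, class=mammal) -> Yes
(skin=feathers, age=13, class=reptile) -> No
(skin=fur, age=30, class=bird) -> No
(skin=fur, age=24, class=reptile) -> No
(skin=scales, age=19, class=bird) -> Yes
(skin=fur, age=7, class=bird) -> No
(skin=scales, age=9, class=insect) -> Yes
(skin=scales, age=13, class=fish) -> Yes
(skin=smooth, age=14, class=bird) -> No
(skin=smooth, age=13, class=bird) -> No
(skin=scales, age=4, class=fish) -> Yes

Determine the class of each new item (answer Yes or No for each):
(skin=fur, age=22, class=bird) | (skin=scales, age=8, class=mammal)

Comparing the two groups points to one rule — skin is scales.
(skin=fur, age=22, class=bird): No (skin is fur). (skin=scales, age=8, class=mammal): Yes (skin is scales).

No, Yes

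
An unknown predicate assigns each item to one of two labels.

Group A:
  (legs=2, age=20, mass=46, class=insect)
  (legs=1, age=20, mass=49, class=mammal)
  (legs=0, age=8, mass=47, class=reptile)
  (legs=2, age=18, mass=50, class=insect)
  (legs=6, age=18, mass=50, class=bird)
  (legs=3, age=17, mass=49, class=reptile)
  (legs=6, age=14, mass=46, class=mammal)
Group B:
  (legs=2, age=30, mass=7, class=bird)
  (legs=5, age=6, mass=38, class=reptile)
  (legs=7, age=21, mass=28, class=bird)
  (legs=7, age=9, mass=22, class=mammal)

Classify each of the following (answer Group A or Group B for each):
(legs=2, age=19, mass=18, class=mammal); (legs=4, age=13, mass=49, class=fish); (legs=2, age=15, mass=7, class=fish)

Group B, Group A, Group B

The simplest hypothesis consistent with all the labels is: mass ≥ 46.
(legs=2, age=19, mass=18, class=mammal): Group B (mass = 18). (legs=4, age=13, mass=49, class=fish): Group A (mass = 49). (legs=2, age=15, mass=7, class=fish): Group B (mass = 7).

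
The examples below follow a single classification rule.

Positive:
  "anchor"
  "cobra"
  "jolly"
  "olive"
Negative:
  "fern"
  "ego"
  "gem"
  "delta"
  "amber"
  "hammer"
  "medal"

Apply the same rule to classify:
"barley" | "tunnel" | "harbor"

Negative, Negative, Positive

A rule that fits every label: length ≥ 4 AND contains 'o' — true of each 'Positive' example, false of each 'Negative' one.
"barley" → length 6, no 'o' → Negative.
"tunnel" → length 6, no 'o' → Negative.
"harbor" → length 6, has 'o' → Positive.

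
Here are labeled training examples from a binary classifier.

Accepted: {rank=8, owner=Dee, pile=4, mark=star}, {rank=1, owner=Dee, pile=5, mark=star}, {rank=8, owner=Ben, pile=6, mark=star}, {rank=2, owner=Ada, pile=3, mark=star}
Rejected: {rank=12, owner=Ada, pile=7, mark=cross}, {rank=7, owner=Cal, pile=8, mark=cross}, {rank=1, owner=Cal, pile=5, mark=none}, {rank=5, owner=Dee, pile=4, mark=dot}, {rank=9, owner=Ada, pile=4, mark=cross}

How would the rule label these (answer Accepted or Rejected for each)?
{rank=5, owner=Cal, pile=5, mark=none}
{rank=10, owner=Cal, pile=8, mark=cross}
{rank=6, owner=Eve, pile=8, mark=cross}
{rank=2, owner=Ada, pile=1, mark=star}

Rejected, Rejected, Rejected, Accepted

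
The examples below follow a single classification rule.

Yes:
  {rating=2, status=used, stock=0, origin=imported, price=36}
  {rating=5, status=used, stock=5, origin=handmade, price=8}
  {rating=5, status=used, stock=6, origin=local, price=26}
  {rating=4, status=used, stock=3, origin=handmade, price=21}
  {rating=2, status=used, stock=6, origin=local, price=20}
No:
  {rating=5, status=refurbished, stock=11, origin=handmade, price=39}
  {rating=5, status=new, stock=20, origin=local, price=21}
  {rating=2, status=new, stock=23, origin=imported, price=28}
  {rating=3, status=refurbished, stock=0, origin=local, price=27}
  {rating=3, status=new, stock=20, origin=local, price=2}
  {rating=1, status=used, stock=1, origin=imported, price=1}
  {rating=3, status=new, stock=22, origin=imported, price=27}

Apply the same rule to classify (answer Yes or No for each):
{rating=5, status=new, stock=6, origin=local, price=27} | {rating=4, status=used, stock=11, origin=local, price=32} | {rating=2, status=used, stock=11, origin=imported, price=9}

The pattern is that an item is 'Yes' exactly when: status is used AND price ≥ 2.
{rating=5, status=new, stock=6, origin=local, price=27}: No (status is new, price = 27).
{rating=4, status=used, stock=11, origin=local, price=32}: Yes (status is used, price = 32).
{rating=2, status=used, stock=11, origin=imported, price=9}: Yes (status is used, price = 9).

No, Yes, Yes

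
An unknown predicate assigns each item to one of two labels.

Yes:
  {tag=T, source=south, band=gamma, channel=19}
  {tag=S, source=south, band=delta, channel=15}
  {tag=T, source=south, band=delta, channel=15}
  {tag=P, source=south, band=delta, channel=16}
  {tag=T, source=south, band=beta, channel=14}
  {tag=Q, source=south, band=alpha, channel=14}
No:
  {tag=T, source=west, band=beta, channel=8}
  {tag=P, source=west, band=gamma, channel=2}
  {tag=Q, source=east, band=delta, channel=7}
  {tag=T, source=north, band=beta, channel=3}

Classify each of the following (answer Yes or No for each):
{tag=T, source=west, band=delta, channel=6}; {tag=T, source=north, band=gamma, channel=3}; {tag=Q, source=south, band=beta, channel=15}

No, No, Yes

One predicate separates the groups cleanly: source is south.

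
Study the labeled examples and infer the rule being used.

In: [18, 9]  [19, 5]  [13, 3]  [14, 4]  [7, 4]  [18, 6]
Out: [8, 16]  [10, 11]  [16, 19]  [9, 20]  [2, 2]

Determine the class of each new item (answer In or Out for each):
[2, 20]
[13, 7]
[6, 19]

The rule appears to be: first > second.
[2, 20]: Out (2 < 20).
[13, 7]: In (13 > 7).
[6, 19]: Out (6 < 19).

Out, In, Out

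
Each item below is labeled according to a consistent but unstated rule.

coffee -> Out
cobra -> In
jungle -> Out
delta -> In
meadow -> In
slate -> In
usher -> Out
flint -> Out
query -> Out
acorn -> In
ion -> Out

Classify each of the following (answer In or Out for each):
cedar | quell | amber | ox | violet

In, Out, In, Out, Out

Checking candidate rules against both groups, what survives is: contains 'a'.
cedar — has 'a', hence In.
quell — no 'a', hence Out.
amber — has 'a', hence In.
ox — no 'a', hence Out.
violet — no 'a', hence Out.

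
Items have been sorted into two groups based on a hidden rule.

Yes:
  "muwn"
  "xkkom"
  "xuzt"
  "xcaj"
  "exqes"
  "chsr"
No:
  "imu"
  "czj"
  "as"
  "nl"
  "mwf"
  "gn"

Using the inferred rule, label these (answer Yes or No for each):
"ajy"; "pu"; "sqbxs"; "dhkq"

No, No, Yes, Yes

The distinguishing property — length ≥ 4 — holds for all the 'Yes' cases and none of the 'No' cases.
"ajy" — length 3, hence No. "pu" — length 2, hence No. "sqbxs" — length 5, hence Yes. "dhkq" — length 4, hence Yes.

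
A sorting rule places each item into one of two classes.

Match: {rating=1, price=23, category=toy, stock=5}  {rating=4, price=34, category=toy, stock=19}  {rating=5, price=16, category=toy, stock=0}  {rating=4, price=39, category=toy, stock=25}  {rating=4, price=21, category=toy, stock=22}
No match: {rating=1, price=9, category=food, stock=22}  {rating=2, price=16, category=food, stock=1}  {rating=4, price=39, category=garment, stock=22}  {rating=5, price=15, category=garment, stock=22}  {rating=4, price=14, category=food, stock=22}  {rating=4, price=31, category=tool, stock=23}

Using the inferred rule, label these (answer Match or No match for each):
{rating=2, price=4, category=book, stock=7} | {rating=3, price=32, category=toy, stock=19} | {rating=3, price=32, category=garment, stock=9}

A rule that fits every label: category is toy — true of each 'Match' example, false of each 'No match' one.
{rating=2, price=4, category=book, stock=7}: category is book, doesn't match → No match.
{rating=3, price=32, category=toy, stock=19}: category is toy, satisfies this → Match.
{rating=3, price=32, category=garment, stock=9}: category is garment, doesn't match → No match.

No match, Match, No match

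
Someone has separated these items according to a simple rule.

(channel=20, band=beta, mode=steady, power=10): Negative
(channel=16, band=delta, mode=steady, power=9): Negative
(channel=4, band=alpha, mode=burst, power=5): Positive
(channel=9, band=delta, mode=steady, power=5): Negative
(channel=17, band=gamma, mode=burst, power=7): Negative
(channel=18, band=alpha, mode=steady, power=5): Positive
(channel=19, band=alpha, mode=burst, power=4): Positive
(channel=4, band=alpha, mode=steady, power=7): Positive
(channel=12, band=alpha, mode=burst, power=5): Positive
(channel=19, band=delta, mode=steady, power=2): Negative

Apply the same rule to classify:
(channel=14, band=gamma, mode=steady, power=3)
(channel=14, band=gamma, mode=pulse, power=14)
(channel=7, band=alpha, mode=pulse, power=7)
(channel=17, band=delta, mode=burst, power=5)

Negative, Negative, Positive, Negative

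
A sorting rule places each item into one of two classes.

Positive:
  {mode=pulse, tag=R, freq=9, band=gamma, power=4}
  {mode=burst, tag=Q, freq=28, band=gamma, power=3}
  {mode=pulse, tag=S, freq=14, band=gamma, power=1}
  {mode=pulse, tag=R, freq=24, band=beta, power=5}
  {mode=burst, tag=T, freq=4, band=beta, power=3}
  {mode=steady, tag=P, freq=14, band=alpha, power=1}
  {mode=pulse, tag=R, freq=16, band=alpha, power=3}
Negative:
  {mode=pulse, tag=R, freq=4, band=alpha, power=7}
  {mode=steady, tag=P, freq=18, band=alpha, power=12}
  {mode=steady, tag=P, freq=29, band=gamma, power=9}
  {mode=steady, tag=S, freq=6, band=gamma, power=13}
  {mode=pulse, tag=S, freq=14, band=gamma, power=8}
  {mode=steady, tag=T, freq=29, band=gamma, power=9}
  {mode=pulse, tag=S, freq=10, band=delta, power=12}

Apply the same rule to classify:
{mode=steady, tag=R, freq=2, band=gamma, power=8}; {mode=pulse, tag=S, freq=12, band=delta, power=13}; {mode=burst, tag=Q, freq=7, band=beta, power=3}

Negative, Negative, Positive

One predicate separates the groups cleanly: power ≤ 5.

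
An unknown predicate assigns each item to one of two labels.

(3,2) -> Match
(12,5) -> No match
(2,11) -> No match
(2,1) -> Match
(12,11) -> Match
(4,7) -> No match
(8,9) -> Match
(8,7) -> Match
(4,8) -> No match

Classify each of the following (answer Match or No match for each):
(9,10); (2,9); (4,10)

The common property of the 'Match' items is: |first − second| ≤ 1. No 'No match' item has it.

Match, No match, No match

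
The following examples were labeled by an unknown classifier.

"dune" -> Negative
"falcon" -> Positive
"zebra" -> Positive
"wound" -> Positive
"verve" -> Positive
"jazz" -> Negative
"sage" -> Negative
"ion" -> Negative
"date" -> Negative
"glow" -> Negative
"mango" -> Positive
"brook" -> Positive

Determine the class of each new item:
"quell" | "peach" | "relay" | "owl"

The rule appears to be: length ≥ 5.
"quell": length 5 — fits, so Positive.
"peach": length 5 — fits, so Positive.
"relay": length 5 — fits, so Positive.
"owl": length 3 — does not satisfy this, so Negative.

Positive, Positive, Positive, Negative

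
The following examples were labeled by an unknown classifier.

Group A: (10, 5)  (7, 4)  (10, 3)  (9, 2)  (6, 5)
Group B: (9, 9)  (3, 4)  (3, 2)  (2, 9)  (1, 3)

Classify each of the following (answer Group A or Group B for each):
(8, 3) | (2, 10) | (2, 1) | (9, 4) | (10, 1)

The simplest hypothesis consistent with all the labels is: sum is odd AND first ≥ 4.
(8, 3): Group A (8+3 = 11, first 8).
(2, 10): Group B (2+10 = 12, first 2).
(2, 1): Group B (2+1 = 3, first 2).
(9, 4): Group A (9+4 = 13, first 9).
(10, 1): Group A (10+1 = 11, first 10).

Group A, Group B, Group B, Group A, Group A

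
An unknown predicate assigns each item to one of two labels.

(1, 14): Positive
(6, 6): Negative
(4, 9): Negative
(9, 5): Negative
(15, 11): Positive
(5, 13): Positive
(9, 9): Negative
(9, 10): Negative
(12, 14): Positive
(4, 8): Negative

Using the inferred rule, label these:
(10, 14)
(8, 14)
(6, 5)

Positive, Positive, Negative

A rule that fits every label: second ≥ 11 — true of each 'Positive' example, false of each 'Negative' one.
(10, 14) → second 14 → Positive. (8, 14) → second 14 → Positive. (6, 5) → second 5 → Negative.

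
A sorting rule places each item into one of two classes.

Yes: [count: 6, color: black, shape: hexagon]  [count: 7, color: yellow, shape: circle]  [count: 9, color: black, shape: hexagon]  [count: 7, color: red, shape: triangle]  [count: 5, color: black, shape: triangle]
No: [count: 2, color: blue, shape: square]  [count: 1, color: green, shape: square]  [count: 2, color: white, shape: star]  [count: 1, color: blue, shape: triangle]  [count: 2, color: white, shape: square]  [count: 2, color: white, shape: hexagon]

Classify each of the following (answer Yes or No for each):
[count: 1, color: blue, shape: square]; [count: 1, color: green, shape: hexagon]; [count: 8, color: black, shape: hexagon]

All 'Yes' examples share one property — count ≥ 5 — and every 'No' example lacks it.

No, No, Yes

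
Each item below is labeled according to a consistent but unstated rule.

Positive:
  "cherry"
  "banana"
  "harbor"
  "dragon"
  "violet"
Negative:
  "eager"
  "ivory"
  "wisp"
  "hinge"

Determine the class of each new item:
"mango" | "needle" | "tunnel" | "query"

The distinguishing property — length 6 — holds for all the 'Positive' cases and none of the 'Negative' cases.
"mango": length 5 — does not fit, so Negative. "needle": length 6 — qualifies, so Positive. "tunnel": length 6 — qualifies, so Positive. "query": length 5 — does not fit, so Negative.

Negative, Positive, Positive, Negative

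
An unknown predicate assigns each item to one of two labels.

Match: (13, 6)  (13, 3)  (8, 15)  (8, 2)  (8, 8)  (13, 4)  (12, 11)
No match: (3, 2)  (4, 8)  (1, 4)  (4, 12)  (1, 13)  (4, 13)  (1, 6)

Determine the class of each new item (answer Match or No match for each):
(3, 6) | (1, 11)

No match, No match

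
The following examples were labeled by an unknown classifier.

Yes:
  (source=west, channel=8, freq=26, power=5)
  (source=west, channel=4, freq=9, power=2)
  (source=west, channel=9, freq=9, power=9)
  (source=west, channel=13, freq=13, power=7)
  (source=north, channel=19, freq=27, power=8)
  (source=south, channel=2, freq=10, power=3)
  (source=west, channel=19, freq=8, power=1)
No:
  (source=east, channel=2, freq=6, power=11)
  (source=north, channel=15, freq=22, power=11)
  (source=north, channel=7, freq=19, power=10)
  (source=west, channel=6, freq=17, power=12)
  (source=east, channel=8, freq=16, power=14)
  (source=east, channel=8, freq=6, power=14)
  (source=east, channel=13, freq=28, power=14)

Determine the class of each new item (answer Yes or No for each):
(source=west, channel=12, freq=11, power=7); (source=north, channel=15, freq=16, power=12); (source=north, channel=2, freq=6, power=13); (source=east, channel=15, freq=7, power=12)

Yes, No, No, No

Every 'Yes' example satisfies: power ≤ 9. None of the 'No' examples do.
(source=west, channel=12, freq=11, power=7) — power = 7, hence Yes. (source=north, channel=15, freq=16, power=12) — power = 12, hence No. (source=north, channel=2, freq=6, power=13) — power = 13, hence No. (source=east, channel=15, freq=7, power=12) — power = 12, hence No.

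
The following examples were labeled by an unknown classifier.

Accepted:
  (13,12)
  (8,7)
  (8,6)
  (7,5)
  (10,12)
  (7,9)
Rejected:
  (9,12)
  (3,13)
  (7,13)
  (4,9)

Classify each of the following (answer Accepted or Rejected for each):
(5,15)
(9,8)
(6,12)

The rule appears to be: |first − second| ≤ 2.

Rejected, Accepted, Rejected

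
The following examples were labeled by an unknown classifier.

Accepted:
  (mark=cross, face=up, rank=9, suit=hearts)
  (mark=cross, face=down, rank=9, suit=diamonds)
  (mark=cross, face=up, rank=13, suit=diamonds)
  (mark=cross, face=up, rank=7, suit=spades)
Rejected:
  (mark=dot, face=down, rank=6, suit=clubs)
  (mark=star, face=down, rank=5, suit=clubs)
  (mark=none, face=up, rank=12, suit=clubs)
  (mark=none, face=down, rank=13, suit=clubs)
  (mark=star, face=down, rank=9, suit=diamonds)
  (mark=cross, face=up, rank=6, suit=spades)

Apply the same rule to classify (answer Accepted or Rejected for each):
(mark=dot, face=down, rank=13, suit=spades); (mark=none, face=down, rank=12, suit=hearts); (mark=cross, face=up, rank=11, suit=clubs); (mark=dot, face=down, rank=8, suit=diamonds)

Rejected, Rejected, Accepted, Rejected

'Accepted' ⟺ mark is cross AND rank ≥ 7.
(mark=dot, face=down, rank=13, suit=spades): Rejected (mark is dot, rank = 13).
(mark=none, face=down, rank=12, suit=hearts): Rejected (mark is none, rank = 12).
(mark=cross, face=up, rank=11, suit=clubs): Accepted (mark is cross, rank = 11).
(mark=dot, face=down, rank=8, suit=diamonds): Rejected (mark is dot, rank = 8).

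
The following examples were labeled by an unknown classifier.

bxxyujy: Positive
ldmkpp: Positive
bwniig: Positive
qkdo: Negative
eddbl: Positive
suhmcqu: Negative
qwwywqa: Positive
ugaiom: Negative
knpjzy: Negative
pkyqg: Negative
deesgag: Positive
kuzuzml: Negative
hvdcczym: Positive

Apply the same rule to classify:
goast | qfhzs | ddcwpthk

Negative, Negative, Positive

A rule that fits every label: has a double letter — true of each 'Positive' example, false of each 'Negative' one.
goast: Negative (no doubled letter).
qfhzs: Negative (no doubled letter).
ddcwpthk: Positive ('dd' doubled).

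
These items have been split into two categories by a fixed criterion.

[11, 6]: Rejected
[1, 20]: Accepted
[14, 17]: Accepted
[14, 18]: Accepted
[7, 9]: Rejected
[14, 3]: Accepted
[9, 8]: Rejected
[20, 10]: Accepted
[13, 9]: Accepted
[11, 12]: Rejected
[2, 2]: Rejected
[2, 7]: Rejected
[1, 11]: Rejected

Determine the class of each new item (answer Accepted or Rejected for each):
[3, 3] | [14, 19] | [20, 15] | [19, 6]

Rejected, Accepted, Accepted, Accepted

All 'Accepted' examples share one property — max ≥ 13 — and every 'Rejected' example lacks it.
[3, 3]: Rejected (max 3). [14, 19]: Accepted (max 19). [20, 15]: Accepted (max 20). [19, 6]: Accepted (max 19).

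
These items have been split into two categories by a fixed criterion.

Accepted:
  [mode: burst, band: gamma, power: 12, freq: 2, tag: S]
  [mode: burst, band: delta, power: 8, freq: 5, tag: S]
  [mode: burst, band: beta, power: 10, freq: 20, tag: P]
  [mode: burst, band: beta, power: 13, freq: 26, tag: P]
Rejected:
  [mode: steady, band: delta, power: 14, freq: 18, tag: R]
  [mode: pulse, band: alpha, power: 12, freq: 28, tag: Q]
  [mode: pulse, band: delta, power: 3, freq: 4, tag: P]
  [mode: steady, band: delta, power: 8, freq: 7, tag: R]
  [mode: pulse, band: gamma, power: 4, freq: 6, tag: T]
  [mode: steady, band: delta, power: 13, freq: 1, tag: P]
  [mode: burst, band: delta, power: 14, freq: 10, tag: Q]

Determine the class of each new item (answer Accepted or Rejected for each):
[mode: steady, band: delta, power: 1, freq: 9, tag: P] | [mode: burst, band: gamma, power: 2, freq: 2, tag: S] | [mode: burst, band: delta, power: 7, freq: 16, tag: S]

The pattern is that an item is 'Accepted' exactly when: band is beta OR tag is S.
[mode: steady, band: delta, power: 1, freq: 9, tag: P]: band is delta, tag is P — lacks this property, so Rejected.
[mode: burst, band: gamma, power: 2, freq: 2, tag: S]: band is gamma, tag is S — has this property, so Accepted.
[mode: burst, band: delta, power: 7, freq: 16, tag: S]: band is delta, tag is S — has this property, so Accepted.

Rejected, Accepted, Accepted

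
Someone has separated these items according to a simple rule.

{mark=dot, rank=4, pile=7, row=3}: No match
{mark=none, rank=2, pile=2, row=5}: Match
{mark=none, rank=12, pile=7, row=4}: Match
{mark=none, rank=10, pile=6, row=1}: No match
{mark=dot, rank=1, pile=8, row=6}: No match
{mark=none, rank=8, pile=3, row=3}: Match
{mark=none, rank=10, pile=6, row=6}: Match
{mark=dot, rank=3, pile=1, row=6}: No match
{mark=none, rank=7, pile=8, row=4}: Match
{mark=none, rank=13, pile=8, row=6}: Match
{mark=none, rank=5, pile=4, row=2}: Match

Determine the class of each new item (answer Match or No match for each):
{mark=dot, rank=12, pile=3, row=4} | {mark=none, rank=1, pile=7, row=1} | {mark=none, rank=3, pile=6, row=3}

The distinguishing property — mark is none AND row ≥ 2 — holds for all the 'Match' cases and none of the 'No match' cases.
{mark=dot, rank=12, pile=3, row=4} — mark is dot, row = 4, hence No match.
{mark=none, rank=1, pile=7, row=1} — mark is none, row = 1, hence No match.
{mark=none, rank=3, pile=6, row=3} — mark is none, row = 3, hence Match.

No match, No match, Match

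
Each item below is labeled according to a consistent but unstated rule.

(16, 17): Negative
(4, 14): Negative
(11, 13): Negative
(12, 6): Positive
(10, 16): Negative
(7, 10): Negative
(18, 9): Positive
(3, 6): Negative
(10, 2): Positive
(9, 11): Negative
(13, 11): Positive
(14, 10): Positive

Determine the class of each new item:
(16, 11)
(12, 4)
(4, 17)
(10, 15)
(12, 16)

The distinguishing property — first > second — holds for all the 'Positive' cases and none of the 'Negative' cases.
(16, 11) → 16 > 11 → Positive.
(12, 4) → 12 > 4 → Positive.
(4, 17) → 4 < 17 → Negative.
(10, 15) → 10 < 15 → Negative.
(12, 16) → 12 < 16 → Negative.

Positive, Positive, Negative, Negative, Negative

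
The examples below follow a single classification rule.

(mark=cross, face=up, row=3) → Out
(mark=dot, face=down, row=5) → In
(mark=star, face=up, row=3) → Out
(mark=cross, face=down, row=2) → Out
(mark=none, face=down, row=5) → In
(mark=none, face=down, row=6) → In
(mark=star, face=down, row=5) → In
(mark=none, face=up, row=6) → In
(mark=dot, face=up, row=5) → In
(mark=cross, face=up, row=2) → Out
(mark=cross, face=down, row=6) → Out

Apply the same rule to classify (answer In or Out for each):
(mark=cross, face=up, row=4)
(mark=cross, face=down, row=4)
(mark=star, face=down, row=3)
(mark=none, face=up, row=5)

Out, Out, Out, In

The rule appears to be: mark is none OR row = 5.
(mark=cross, face=up, row=4): mark is cross, row = 4 — does not fit, so Out.
(mark=cross, face=down, row=4): mark is cross, row = 4 — does not fit, so Out.
(mark=star, face=down, row=3): mark is star, row = 3 — does not fit, so Out.
(mark=none, face=up, row=5): mark is none, row = 5 — satisfies this, so In.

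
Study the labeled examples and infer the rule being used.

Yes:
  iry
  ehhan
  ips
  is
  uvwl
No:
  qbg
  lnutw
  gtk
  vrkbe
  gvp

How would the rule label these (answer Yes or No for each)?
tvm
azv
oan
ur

Every 'Yes' example satisfies: starts with a vowel. None of the 'No' examples do.
No: tvm, since starts with 't'. Yes: azv, since starts with 'a'. Yes: oan, since starts with 'o'. Yes: ur, since starts with 'u'.

No, Yes, Yes, Yes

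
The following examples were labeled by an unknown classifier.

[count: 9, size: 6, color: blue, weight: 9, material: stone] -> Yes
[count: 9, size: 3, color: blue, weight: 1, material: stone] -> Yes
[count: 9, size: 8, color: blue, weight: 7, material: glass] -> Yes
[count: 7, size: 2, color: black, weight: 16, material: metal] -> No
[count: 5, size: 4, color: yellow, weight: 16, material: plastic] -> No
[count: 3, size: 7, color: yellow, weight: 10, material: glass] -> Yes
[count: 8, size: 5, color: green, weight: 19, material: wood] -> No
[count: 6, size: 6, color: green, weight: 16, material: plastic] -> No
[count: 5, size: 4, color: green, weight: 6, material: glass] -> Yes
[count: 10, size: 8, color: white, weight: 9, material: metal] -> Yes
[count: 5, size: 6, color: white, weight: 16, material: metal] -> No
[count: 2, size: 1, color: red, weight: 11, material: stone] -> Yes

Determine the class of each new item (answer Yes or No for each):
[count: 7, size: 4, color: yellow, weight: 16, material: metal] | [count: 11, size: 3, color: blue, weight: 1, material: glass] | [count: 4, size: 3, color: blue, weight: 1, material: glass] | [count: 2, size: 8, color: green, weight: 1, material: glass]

No, Yes, Yes, Yes

The classifier is using: weight ≤ 11.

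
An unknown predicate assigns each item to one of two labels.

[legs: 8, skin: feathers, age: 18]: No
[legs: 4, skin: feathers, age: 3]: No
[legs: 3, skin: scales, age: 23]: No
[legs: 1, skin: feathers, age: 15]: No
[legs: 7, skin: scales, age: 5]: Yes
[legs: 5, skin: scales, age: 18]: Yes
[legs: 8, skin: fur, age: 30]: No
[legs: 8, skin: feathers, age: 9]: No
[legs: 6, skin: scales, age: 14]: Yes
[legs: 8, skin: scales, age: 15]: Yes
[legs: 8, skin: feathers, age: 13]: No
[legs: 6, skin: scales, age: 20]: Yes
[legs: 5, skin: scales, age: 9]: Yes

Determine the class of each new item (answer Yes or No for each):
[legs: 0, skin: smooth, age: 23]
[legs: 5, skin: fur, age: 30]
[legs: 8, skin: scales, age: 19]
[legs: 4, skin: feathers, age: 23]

Rule: skin is scales AND age ≤ 20. This holds for each 'Yes' example and fails for each 'No' one.
[legs: 0, skin: smooth, age: 23]: No (skin is smooth, age = 23). [legs: 5, skin: fur, age: 30]: No (skin is fur, age = 30). [legs: 8, skin: scales, age: 19]: Yes (skin is scales, age = 19). [legs: 4, skin: feathers, age: 23]: No (skin is feathers, age = 23).

No, No, Yes, No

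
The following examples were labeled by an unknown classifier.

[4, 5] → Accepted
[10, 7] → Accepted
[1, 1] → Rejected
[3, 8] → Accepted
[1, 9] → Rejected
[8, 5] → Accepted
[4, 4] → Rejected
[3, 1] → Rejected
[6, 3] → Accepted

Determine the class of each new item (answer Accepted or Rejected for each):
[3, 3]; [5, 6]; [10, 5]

Rejected, Accepted, Accepted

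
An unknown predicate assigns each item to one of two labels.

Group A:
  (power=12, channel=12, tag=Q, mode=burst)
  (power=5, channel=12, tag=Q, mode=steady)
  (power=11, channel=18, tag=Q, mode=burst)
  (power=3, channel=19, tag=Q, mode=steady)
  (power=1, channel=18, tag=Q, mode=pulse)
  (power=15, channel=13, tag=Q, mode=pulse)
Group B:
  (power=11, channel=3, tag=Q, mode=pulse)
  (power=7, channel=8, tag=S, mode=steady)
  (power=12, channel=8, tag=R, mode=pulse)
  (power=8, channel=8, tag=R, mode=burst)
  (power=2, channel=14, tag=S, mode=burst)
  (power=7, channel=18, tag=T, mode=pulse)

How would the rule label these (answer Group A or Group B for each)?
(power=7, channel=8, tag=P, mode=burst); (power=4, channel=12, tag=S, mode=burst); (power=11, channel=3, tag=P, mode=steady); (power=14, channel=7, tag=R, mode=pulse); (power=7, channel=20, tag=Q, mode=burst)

Group B, Group B, Group B, Group B, Group A

The rule appears to be: tag is Q AND channel ≥ 8.
(power=7, channel=8, tag=P, mode=burst) → tag is P, channel = 8 → Group B.
(power=4, channel=12, tag=S, mode=burst) → tag is S, channel = 12 → Group B.
(power=11, channel=3, tag=P, mode=steady) → tag is P, channel = 3 → Group B.
(power=14, channel=7, tag=R, mode=pulse) → tag is R, channel = 7 → Group B.
(power=7, channel=20, tag=Q, mode=burst) → tag is Q, channel = 20 → Group A.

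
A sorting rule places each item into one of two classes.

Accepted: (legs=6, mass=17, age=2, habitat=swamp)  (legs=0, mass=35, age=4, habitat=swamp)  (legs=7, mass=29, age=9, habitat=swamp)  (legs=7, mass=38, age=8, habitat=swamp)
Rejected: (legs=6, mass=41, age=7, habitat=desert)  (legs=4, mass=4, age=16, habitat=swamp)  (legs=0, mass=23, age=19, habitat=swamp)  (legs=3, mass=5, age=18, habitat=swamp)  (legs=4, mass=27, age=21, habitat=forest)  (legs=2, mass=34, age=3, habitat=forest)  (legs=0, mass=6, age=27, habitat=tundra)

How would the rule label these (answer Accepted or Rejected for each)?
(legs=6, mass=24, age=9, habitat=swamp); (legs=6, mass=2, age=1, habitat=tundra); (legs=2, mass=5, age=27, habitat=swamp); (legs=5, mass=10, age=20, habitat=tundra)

The distinguishing property — habitat is swamp AND age ≤ 9 — holds for all the 'Accepted' cases and none of the 'Rejected' cases.

Accepted, Rejected, Rejected, Rejected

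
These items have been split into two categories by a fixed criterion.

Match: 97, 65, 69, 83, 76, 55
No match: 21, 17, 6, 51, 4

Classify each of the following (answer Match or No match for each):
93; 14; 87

Match, No match, Match

The distinguishing property — at least 55 — holds for all the 'Match' cases and none of the 'No match' cases.
93: 93 ≥ 55 — has this property, so Match.
14: 14 < 55 — doesn't match, so No match.
87: 87 ≥ 55 — has this property, so Match.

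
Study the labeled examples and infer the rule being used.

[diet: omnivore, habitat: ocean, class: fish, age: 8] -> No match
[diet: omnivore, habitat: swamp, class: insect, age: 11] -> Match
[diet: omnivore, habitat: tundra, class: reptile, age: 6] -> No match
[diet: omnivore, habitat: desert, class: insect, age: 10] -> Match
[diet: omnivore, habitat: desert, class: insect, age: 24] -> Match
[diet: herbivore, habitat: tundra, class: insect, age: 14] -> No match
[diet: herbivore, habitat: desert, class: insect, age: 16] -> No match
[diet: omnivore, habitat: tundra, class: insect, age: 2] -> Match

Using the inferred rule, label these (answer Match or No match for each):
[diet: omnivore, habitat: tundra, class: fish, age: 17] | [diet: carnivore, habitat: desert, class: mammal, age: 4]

All 'Match' examples share one property — class is insect AND diet is omnivore — and every 'No match' example lacks it.
No match: [diet: omnivore, habitat: tundra, class: fish, age: 17], since class is fish, diet is omnivore.
No match: [diet: carnivore, habitat: desert, class: mammal, age: 4], since class is mammal, diet is carnivore.

No match, No match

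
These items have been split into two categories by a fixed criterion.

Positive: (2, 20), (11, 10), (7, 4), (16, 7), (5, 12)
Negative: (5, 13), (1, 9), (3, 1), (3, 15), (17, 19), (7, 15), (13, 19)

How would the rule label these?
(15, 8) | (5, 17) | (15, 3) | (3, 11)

One predicate separates the groups cleanly: product is even.
Positive: (15, 8), since 15·8 = 120.
Negative: (5, 17), since 5·17 = 85.
Negative: (15, 3), since 15·3 = 45.
Negative: (3, 11), since 3·11 = 33.

Positive, Negative, Negative, Negative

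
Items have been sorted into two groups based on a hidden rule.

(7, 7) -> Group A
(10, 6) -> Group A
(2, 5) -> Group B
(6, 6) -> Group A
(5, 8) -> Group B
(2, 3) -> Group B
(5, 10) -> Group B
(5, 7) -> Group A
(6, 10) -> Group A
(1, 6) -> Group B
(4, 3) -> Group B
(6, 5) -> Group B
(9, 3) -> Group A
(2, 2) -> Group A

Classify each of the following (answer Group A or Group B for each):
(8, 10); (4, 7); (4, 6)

Rule: sum is even. This holds for each 'Group A' example and fails for each 'Group B' one.
(8, 10): Group A (8+10 = 18). (4, 7): Group B (4+7 = 11). (4, 6): Group A (4+6 = 10).

Group A, Group B, Group A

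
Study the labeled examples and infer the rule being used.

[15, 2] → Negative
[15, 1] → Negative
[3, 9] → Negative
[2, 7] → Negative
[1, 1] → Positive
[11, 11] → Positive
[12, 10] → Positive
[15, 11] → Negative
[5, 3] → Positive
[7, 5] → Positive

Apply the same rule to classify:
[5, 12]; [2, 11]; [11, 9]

Negative, Negative, Positive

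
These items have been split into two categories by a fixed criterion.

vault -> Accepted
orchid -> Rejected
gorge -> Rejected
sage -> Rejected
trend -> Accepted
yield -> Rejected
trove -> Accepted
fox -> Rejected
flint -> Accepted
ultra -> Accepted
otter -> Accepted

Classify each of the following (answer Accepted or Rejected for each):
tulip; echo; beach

Accepted, Rejected, Rejected

The classifier is using: contains 't'.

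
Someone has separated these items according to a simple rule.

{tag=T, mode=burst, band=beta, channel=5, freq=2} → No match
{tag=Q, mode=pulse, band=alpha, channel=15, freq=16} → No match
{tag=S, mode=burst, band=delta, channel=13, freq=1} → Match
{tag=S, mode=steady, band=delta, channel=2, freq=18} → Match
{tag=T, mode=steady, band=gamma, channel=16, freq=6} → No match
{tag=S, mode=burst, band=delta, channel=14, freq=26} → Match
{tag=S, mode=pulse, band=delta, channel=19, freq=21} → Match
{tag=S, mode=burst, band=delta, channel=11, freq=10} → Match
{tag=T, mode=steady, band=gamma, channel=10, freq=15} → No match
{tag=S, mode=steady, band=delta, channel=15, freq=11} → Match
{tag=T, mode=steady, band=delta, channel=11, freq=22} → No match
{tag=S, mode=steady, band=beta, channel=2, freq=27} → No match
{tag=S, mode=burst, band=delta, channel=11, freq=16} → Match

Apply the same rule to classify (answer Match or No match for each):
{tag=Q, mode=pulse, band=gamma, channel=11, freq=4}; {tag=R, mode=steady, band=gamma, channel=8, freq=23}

No match, No match

'Match' ⟺ band is delta AND tag is S.
{tag=Q, mode=pulse, band=gamma, channel=11, freq=4}: No match (band is gamma, tag is Q). {tag=R, mode=steady, band=gamma, channel=8, freq=23}: No match (band is gamma, tag is R).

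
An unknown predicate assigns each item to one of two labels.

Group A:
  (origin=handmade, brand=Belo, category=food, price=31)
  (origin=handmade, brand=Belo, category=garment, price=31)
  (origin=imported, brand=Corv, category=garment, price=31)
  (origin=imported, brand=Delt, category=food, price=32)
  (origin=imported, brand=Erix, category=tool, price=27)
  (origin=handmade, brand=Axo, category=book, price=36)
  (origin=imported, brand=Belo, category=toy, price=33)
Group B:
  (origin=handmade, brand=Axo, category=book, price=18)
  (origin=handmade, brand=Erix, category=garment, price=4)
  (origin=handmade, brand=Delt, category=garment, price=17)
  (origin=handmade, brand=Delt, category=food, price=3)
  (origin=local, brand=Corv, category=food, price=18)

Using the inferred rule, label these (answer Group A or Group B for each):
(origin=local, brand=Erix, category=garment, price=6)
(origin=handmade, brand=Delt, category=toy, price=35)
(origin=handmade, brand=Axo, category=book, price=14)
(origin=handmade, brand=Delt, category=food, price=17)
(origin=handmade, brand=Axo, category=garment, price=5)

Group B, Group A, Group B, Group B, Group B

Every 'Group A' example satisfies: price ≥ 27. None of the 'Group B' examples do.
(origin=local, brand=Erix, category=garment, price=6): price = 6, fails this test → Group B. (origin=handmade, brand=Delt, category=toy, price=35): price = 35, checks out → Group A. (origin=handmade, brand=Axo, category=book, price=14): price = 14, fails this test → Group B. (origin=handmade, brand=Delt, category=food, price=17): price = 17, fails this test → Group B. (origin=handmade, brand=Axo, category=garment, price=5): price = 5, fails this test → Group B.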